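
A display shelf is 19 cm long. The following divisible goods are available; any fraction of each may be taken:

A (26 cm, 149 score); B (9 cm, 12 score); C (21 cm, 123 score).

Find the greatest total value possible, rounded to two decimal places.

Take in order of value per unit:
- C (123/21 per unit): 19 of 21 → value 19×123/21 = 111.2857, running total 111.29
Total 111.29.

111.29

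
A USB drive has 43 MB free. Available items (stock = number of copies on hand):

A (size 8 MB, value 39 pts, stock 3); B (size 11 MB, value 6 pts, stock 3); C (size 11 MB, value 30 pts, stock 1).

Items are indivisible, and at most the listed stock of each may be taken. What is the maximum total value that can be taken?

147 pts

Best selections within size 43 and stock limits:
- 3×A + 1×C: size 35, value 147
- 3×A + 1×B: size 35, value 123
Best: 147 pts.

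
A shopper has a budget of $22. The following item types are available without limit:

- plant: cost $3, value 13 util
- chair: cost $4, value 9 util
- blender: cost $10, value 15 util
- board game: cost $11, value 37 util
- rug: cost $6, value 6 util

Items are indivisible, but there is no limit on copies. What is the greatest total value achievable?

Best value-per-unit is plant at 13/3, and filling with it alone uses cost 7×3=21. No mix of the others beats 7×13 = 91.

91 util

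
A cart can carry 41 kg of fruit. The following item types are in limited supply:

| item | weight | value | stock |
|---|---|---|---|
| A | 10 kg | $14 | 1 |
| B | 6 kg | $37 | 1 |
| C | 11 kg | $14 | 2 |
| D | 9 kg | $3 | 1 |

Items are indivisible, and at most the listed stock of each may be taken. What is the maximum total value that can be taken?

Top feasible selections:
- 1×A + 1×B + 2×C: weight 38, value 79
- 1×A + 1×B + 1×C + 1×D: weight 36, value 68
- 1×B + 2×C + 1×D: weight 37, value 68
- 1×A + 1×B + 1×C: weight 27, value 65
Best: $79.

$79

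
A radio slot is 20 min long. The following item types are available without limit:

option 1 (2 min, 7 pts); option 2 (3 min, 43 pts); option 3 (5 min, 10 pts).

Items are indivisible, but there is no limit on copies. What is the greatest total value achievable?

265 pts

Best value-per-unit is option 2 at 43/3; filling with it alone gives 6×43 = 258.
Optimal mix: 1×option 1 + 6×option 2 → duration 20, value 265.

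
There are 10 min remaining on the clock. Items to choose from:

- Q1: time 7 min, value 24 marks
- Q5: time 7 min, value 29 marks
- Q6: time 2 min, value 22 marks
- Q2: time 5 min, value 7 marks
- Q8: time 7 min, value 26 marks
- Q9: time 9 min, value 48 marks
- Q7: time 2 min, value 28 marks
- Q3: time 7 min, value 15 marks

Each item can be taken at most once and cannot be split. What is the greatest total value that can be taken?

57 marks

Check high-value combinations within 10 min:
- Q5+Q7: time 7+2=9, value 29+28=57
- Q6+Q2+Q7: time 2+5+2=9, value 22+7+28=57
- Q8+Q7: time 7+2=9, value 26+28=54
- Q1+Q7: time 7+2=9, value 24+28=52
Best: 57 marks.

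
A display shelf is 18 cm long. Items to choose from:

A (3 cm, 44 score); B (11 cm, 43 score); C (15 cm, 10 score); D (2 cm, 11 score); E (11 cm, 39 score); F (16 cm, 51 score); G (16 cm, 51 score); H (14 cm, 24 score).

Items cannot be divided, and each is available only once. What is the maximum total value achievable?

98 score

Check high-value combinations within 18 cm:
- A+B+D: length 3+11+2=16, value 44+43+11=98
- A+D+E: length 3+2+11=16, value 44+11+39=94
- A+B: length 3+11=14, value 44+43=87
- A+E: length 3+11=14, value 44+39=83
- A+H: length 3+14=17, value 44+24=68
Best: 98 score.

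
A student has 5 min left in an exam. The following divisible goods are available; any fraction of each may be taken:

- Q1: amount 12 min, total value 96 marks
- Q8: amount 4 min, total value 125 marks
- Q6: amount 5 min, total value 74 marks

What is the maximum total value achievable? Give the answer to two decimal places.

139.80

Take in order of value per unit:
- Q8 (125/4 per unit): all 4 → value 125, running total 125.00
- Q6 (74/5 per unit): 1 of 5 → value 1×74/5 = 14.8000, running total 139.80
Total 139.80.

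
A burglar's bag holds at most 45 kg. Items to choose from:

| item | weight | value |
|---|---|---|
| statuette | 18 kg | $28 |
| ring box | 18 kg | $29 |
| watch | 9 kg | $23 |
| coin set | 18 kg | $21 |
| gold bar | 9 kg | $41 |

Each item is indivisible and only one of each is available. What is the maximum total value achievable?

Check high-value combinations within 45 kg:
- statuette+ring box+gold bar: weight 18+18+9=45, value 28+29+41=98
- ring box+watch+gold bar: weight 18+9+9=36, value 29+23+41=93
- statuette+watch+gold bar: weight 18+9+9=36, value 28+23+41=92
- ring box+coin set+gold bar: weight 18+18+9=45, value 29+21+41=91
Best: $98.

$98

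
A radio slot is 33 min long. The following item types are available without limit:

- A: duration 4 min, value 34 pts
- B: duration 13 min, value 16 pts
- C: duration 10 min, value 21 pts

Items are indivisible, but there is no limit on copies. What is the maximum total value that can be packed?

Best value-per-unit is A at 34/4, and filling with it alone uses duration 8×4=32. No mix of the others beats 8×34 = 272.

272 pts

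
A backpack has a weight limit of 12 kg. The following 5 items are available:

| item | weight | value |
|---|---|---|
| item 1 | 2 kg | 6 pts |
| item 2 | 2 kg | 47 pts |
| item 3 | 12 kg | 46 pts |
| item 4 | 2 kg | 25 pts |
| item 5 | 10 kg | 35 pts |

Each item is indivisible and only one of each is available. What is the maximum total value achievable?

82 pts

Check high-value combinations within 12 kg:
- item 2+item 5: weight 2+10=12, value 47+35=82
- item 1+item 2+item 4: weight 2+2+2=6, value 6+47+25=78
- item 2+item 4: weight 2+2=4, value 47+25=72
Best: 82 pts.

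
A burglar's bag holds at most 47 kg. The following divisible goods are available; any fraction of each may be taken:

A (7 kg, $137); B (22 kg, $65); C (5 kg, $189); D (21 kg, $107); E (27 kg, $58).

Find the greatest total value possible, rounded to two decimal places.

474.36

Take in order of value per unit:
- C (189/5 per unit): all 5 → value 189, running total 189.00
- A (137/7 per unit): all 7 → value 137, running total 326.00
- D (107/21 per unit): all 21 → value 107, running total 433.00
- B (65/22 per unit): 14 of 22 → value 14×65/22 = 41.3636, running total 474.36
Total 474.36.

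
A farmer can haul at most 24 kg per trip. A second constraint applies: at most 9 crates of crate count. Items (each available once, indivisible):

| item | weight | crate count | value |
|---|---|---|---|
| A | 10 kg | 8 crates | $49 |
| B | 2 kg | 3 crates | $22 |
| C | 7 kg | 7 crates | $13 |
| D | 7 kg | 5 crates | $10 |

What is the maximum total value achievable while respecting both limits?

$49

Feasible sets respecting both limits:
- A: weight 10, crate count 8, value 49
- B+D: weight 9, crate count 8, value 32
- B: weight 2, crate count 3, value 22
- C: weight 7, crate count 7, value 13
Best: $49.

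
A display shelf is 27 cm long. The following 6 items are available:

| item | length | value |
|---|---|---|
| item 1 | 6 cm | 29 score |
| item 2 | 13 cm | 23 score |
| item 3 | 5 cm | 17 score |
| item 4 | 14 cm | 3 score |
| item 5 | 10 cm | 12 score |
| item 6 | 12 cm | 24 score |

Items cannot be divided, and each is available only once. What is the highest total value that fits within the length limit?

70 score

This is a 0/1 knapsack; check combinations near the capacity.
- item 1+item 3+item 6: length 6+5+12=23, value 29+17+24=70
- item 1+item 2+item 3: length 6+13+5=24, value 29+23+17=69
- item 1+item 3+item 5: length 6+5+10=21, value 29+17+12=58
Best: 70 score.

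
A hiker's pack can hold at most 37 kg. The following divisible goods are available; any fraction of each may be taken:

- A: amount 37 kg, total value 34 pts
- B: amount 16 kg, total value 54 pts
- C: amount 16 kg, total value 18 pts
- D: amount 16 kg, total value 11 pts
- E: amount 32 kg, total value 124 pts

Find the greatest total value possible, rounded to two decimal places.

Take in order of value per unit:
- E (124/32 per unit): all 32 → value 124, running total 124.00
- B (54/16 per unit): 5 of 16 → value 5×54/16 = 16.8750, running total 140.88
Total 140.88.

140.88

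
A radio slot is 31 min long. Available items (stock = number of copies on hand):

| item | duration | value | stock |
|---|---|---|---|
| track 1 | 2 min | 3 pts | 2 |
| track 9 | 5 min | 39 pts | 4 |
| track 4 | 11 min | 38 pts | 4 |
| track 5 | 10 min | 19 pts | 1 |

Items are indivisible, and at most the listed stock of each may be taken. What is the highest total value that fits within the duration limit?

194 pts

Top feasible selections:
- 4×track 9 + 1×track 4: duration 31, value 194
- 4×track 9 + 1×track 5: duration 30, value 175
- 2×track 1 + 4×track 9: duration 24, value 162
- 2×track 1 + 3×track 9 + 1×track 4: duration 30, value 161
Best: 194 pts.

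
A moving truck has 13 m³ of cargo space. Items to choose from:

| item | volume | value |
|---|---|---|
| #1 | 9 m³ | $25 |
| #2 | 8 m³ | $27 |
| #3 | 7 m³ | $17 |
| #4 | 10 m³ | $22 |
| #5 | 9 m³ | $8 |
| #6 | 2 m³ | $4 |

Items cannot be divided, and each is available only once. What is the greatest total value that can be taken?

Check high-value combinations within 13 m³:
- #2+#6: volume 8+2=10, value 27+4=31
- #1+#6: volume 9+2=11, value 25+4=29
- #2: volume 8, value 27
Best: $31.

$31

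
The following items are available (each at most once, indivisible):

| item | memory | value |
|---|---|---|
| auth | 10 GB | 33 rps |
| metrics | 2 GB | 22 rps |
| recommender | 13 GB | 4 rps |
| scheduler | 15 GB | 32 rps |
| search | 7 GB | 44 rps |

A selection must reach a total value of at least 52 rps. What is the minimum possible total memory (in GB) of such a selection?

Subsets with value ≥ 52, sorted by total memory:
- metrics+search: memory 9, value 66
- auth+metrics: memory 12, value 55
- auth+search: memory 17, value 77
- metrics+scheduler: memory 17, value 54
Minimum memory: 9 GB.

9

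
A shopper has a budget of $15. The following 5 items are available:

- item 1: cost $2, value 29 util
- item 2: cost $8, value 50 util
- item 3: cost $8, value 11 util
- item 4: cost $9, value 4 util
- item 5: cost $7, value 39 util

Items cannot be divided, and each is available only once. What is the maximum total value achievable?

89 util

This is a 0/1 knapsack; check combinations near the capacity.
- item 2+item 5: cost 8+7=15, value 50+39=89
- item 1+item 2: cost 2+8=10, value 29+50=79
- item 1+item 5: cost 2+7=9, value 29+39=68
Best: 89 util.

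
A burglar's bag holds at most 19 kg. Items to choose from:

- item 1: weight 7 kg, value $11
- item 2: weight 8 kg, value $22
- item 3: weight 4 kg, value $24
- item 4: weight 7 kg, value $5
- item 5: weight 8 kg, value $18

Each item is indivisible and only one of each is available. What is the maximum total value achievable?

$57

Check high-value combinations within 19 kg:
- item 1+item 2+item 3: weight 7+8+4=19, value 11+22+24=57
- item 1+item 3+item 5: weight 7+4+8=19, value 11+24+18=53
- item 2+item 3+item 4: weight 8+4+7=19, value 22+24+5=51
Best: $57.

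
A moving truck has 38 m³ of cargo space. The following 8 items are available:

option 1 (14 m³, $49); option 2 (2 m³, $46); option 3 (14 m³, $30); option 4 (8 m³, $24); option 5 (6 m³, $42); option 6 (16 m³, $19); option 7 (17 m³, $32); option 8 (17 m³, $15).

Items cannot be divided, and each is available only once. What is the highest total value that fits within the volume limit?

Check high-value combinations within 38 m³:
- option 1+option 2+option 3+option 5: volume 14+2+14+6=36, value 49+46+30+42=167
- option 1+option 2+option 4+option 5: volume 14+2+8+6=30, value 49+46+24+42=161
- option 1+option 2+option 5+option 6: volume 14+2+6+16=38, value 49+46+42+19=156
- option 1+option 2+option 3+option 4: volume 14+2+14+8=38, value 49+46+30+24=149
Best: $167.

$167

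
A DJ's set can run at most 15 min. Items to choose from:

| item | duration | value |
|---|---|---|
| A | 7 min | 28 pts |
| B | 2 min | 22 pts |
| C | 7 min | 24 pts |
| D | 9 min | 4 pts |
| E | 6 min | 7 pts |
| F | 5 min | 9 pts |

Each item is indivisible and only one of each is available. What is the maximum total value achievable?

This is a 0/1 knapsack; check combinations near the capacity.
- A+B+F: duration 7+2+5=14, value 28+22+9=59
- A+B+E: duration 7+2+6=15, value 28+22+7=57
- B+C+F: duration 2+7+5=14, value 22+24+9=55
- B+C+E: duration 2+7+6=15, value 22+24+7=53
- A+C: duration 7+7=14, value 28+24=52
Best: 59 pts.

59 pts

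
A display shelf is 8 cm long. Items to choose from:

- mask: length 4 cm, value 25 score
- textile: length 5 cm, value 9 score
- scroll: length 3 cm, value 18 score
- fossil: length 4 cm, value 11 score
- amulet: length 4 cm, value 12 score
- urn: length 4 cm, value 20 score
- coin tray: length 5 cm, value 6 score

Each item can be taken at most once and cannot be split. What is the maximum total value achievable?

45 score

This is a 0/1 knapsack; check combinations near the capacity.
- mask+urn: length 4+4=8, value 25+20=45
- mask+scroll: length 4+3=7, value 25+18=43
- scroll+urn: length 3+4=7, value 18+20=38
- mask+amulet: length 4+4=8, value 25+12=37
- mask+fossil: length 4+4=8, value 25+11=36
Best: 45 score.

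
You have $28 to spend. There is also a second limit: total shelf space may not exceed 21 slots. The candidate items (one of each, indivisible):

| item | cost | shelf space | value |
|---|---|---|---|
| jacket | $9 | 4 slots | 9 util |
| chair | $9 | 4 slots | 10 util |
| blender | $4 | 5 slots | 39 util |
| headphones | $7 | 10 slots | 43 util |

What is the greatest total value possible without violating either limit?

Feasible sets respecting both limits:
- chair+blender+headphones: cost 20, shelf space 19, value 92
- jacket+blender+headphones: cost 20, shelf space 19, value 91
- blender+headphones: cost 11, shelf space 15, value 82
- jacket+chair+headphones: cost 25, shelf space 18, value 62
Best: 92 util.

92 util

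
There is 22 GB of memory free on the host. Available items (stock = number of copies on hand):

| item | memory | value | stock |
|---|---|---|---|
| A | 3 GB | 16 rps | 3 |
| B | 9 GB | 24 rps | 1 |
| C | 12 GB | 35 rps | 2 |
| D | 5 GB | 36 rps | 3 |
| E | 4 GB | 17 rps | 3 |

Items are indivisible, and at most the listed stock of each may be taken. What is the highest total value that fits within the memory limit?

Best selections within memory 22 and stock limits:
- 1×A + 3×D + 1×E: memory 22, value 141
- 2×A + 3×D: memory 21, value 140
Best: 141 rps.

141 rps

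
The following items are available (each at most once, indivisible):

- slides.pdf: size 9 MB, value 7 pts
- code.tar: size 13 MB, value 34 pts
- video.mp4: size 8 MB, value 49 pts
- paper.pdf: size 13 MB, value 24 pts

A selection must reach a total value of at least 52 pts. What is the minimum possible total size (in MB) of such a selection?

Subsets with value ≥ 52, sorted by total size:
- slides.pdf+video.mp4: size 17, value 56
- code.tar+video.mp4: size 21, value 83
- video.mp4+paper.pdf: size 21, value 73
Minimum size: 17 MB.

17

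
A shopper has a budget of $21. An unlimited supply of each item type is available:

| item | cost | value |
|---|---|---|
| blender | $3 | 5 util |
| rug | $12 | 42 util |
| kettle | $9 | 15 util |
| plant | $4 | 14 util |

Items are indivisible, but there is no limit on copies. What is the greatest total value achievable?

Best value-per-unit is rug at 42/12; filling with it alone gives 1×42 = 42.
Optimal mix: 1×rug + 2×plant → cost 20, value 70.

70 util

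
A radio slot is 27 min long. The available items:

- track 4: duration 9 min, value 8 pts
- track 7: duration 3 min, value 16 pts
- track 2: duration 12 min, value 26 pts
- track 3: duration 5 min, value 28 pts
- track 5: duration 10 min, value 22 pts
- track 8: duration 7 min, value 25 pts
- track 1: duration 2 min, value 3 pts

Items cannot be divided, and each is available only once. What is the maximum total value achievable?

Check high-value combinations within 27 min:
- track 7+track 2+track 3+track 8: duration 3+12+5+7=27, value 16+26+28+25=95
- track 7+track 3+track 5+track 8+track 1: duration 3+5+10+7+2=27, value 16+28+22+25+3=94
- track 7+track 3+track 5+track 8: duration 3+5+10+7=25, value 16+28+22+25=91
- track 2+track 3+track 8+track 1: duration 12+5+7+2=26, value 26+28+25+3=82
Best: 95 pts.

95 pts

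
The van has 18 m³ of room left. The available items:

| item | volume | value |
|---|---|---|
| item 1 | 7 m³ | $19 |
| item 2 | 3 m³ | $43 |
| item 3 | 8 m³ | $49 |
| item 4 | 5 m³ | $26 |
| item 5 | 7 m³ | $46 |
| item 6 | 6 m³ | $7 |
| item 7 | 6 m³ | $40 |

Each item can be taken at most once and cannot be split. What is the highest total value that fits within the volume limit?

Check high-value combinations within 18 m³:
- item 2+item 3+item 5: volume 3+8+7=18, value 43+49+46=138
- item 2+item 3+item 7: volume 3+8+6=17, value 43+49+40=132
- item 2+item 5+item 7: volume 3+7+6=16, value 43+46+40=129
- item 2+item 3+item 4: volume 3+8+5=16, value 43+49+26=118
- item 2+item 4+item 5: volume 3+5+7=15, value 43+26+46=115
Best: $138.

$138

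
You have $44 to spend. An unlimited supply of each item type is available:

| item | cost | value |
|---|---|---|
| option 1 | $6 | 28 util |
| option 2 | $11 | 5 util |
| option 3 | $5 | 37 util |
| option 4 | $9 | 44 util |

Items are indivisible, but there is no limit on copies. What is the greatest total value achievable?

303 util

Best value-per-unit is option 3 at 37/5; filling with it alone gives 8×37 = 296.
Optimal mix: 7×option 3 + 1×option 4 → cost 44, value 303.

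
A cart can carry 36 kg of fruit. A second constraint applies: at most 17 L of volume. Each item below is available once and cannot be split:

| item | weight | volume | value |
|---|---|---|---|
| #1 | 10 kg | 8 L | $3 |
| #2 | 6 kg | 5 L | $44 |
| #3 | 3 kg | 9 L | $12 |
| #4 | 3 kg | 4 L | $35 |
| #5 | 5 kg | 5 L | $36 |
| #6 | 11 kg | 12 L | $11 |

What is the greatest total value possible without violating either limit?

$115

Feasible sets respecting both limits:
- #2+#4+#5: weight 14, volume 14, value 115
- #1+#2+#4: weight 19, volume 17, value 82
- #2+#5: weight 11, volume 10, value 80
- #2+#4: weight 9, volume 9, value 79
Best: $115.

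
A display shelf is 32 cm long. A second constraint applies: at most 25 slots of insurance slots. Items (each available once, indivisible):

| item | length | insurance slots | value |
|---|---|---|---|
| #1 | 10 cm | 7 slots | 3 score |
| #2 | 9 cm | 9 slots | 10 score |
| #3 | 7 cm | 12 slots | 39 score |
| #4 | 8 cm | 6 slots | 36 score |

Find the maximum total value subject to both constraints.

78 score

Feasible sets respecting both limits:
- #1+#3+#4: length 25, insurance slots 25, value 78
- #3+#4: length 15, insurance slots 18, value 75
- #2+#3: length 16, insurance slots 21, value 49
- #1+#2+#4: length 27, insurance slots 22, value 49
Best: 78 score.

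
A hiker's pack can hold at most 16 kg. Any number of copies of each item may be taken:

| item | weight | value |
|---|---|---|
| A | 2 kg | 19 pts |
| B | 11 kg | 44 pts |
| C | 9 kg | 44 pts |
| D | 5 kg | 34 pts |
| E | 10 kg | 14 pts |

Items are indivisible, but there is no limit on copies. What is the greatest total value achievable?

152 pts

Best value-per-unit is A at 19/2, and filling with it alone uses weight 8×2=16. No mix of the others beats 8×19 = 152.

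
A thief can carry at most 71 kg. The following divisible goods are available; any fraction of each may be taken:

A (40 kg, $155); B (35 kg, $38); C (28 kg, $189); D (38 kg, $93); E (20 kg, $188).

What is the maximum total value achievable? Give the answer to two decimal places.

466.13

Take in order of value per unit:
- E (188/20 per unit): all 20 → value 188, running total 188.00
- C (189/28 per unit): all 28 → value 189, running total 377.00
- A (155/40 per unit): 23 of 40 → value 23×155/40 = 89.1250, running total 466.13
Total 466.13.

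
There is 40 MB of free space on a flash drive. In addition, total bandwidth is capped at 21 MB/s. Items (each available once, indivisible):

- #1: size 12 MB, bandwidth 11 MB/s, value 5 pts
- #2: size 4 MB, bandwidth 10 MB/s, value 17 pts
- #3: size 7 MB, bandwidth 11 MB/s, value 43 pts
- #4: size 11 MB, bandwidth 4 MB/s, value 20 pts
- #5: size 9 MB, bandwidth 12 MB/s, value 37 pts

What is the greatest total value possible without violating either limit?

Feasible sets respecting both limits:
- #3+#4: size 18, bandwidth 15, value 63
- #2+#3: size 11, bandwidth 21, value 60
- #4+#5: size 20, bandwidth 16, value 57
- #3: size 7, bandwidth 11, value 43
Best: 63 pts.

63 pts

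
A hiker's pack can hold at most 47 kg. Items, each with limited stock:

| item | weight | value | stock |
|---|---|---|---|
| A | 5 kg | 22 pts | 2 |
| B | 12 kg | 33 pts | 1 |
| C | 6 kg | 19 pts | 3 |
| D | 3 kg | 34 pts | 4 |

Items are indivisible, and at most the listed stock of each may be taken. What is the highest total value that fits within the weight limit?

251 pts

Best selections within weight 47 and stock limits:
- 2×A + 1×B + 2×C + 4×D: weight 46, value 251
- 1×A + 1×B + 3×C + 4×D: weight 47, value 248
- 2×A + 3×C + 4×D: weight 40, value 237
- 2×A + 1×B + 1×C + 4×D: weight 40, value 232
Best: 251 pts.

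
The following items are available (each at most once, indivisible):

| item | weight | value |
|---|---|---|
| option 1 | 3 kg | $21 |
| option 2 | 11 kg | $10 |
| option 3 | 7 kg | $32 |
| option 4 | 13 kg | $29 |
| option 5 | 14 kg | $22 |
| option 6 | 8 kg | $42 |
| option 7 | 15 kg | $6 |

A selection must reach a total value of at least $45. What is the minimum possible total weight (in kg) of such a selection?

10

Subsets with value ≥ 45, sorted by total weight:
- option 1+option 3: weight 10, value 53
- option 1+option 6: weight 11, value 63
Minimum weight: 10 kg.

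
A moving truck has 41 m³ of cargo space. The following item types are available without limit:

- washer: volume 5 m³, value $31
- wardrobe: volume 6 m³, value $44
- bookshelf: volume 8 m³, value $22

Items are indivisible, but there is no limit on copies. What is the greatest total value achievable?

Best value-per-unit is wardrobe at 44/6; filling with it alone gives 6×44 = 264.
Optimal mix: 1×washer + 6×wardrobe → volume 41, value 295.

$295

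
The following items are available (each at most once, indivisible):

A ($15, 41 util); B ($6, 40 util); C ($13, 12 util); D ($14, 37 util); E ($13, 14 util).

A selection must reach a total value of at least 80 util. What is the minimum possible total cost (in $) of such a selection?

21

Subsets with value ≥ 80, sorted by total cost:
- A+B: cost 21, value 81
- B+D+E: cost 33, value 91
- B+C+D: cost 33, value 89
- A+B+E: cost 34, value 95
Minimum cost: 21 $.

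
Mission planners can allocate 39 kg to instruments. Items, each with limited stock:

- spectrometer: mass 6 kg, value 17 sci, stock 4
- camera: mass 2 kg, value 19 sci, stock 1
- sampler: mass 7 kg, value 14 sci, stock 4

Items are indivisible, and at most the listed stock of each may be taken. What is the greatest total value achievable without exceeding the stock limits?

Best selections within mass 39 and stock limits:
- 4×spectrometer + 1×camera + 1×sampler: mass 33, value 101
- 3×spectrometer + 1×camera + 2×sampler: mass 34, value 98
- 4×spectrometer + 2×sampler: mass 38, value 96
- 2×spectrometer + 1×camera + 3×sampler: mass 35, value 95
Best: 101 sci.

101 sci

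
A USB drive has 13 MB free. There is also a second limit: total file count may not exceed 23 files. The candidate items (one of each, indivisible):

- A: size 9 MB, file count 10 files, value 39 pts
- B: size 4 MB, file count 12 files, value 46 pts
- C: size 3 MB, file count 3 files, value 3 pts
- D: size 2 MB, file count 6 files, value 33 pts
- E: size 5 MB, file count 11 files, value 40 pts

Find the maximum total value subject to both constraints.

86 pts

Feasible sets respecting both limits:
- B+E: size 9, file count 23, value 86
- A+B: size 13, file count 22, value 85
- B+C+D: size 9, file count 21, value 82
Best: 86 pts.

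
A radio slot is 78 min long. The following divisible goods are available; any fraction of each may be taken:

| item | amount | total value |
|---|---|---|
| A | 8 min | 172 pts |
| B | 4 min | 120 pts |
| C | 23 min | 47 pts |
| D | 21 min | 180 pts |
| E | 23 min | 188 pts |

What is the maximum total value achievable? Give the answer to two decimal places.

Take in order of value per unit:
- B (120/4 per unit): all 4 → value 120, running total 120.00
- A (172/8 per unit): all 8 → value 172, running total 292.00
- D (180/21 per unit): all 21 → value 180, running total 472.00
- E (188/23 per unit): all 23 → value 188, running total 660.00
- C (47/23 per unit): 22 of 23 → value 22×47/23 = 44.9565, running total 704.96
Total 704.96.

704.96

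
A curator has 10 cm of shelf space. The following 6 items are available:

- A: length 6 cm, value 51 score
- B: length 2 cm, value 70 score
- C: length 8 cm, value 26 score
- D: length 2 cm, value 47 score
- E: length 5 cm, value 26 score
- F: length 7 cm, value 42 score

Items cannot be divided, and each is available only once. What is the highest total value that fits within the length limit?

Check high-value combinations within 10 cm:
- A+B+D: length 6+2+2=10, value 51+70+47=168
- B+D+E: length 2+2+5=9, value 70+47+26=143
- A+B: length 6+2=8, value 51+70=121
Best: 168 score.

168 score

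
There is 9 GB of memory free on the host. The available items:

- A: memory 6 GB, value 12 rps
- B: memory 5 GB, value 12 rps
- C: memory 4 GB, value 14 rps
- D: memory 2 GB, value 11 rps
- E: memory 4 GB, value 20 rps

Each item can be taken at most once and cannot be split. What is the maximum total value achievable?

Check high-value combinations within 9 GB:
- C+E: memory 4+4=8, value 14+20=34
- B+E: memory 5+4=9, value 12+20=32
- D+E: memory 2+4=6, value 11+20=31
- B+C: memory 5+4=9, value 12+14=26
Best: 34 rps.

34 rps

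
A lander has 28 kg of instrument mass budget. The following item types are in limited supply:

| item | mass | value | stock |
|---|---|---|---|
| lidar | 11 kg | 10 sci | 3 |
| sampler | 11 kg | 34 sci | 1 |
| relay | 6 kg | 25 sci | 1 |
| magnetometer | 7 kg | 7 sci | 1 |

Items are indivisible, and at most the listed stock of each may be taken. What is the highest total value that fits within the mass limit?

Top feasible selections:
- 1×lidar + 1×sampler + 1×relay: mass 28, value 69
- 1×sampler + 1×relay + 1×magnetometer: mass 24, value 66
- 1×sampler + 1×relay: mass 17, value 59
Best: 69 sci.

69 sci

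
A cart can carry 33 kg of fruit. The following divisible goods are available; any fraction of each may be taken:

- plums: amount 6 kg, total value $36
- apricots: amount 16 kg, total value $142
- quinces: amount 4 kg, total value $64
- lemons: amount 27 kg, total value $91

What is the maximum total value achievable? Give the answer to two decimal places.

265.59

Take in order of value per unit:
- quinces (64/4 per unit): all 4 → value 64, running total 64.00
- apricots (142/16 per unit): all 16 → value 142, running total 206.00
- plums (36/6 per unit): all 6 → value 36, running total 242.00
- lemons (91/27 per unit): 7 of 27 → value 7×91/27 = 23.5926, running total 265.59
Total 265.59.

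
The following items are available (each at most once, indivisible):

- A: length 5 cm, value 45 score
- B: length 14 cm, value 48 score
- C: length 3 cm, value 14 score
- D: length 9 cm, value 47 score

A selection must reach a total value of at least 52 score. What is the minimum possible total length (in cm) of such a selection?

8

Subsets with value ≥ 52, sorted by total length:
- A+C: length 8, value 59
- C+D: length 12, value 61
- A+D: length 14, value 92
- A+C+D: length 17, value 106
Minimum length: 8 cm.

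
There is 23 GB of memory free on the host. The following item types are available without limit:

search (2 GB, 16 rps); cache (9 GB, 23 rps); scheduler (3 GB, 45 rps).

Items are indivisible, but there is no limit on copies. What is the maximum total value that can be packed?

Best value-per-unit is scheduler at 45/3; filling with it alone gives 7×45 = 315.
Optimal mix: 1×search + 7×scheduler → memory 23, value 331.

331 rps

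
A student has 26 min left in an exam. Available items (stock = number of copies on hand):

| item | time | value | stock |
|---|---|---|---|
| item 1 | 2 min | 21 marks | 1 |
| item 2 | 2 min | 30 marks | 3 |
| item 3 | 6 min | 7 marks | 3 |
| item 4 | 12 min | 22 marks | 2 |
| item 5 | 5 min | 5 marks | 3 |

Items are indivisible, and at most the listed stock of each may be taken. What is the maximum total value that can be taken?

140 marks

Top feasible selections:
- 1×item 1 + 3×item 2 + 1×item 3 + 1×item 4: time 26, value 140
- 1×item 1 + 3×item 2 + 1×item 4 + 1×item 5: time 25, value 138
- 1×item 1 + 3×item 2 + 1×item 4: time 20, value 133
- 1×item 1 + 3×item 2 + 3×item 3: time 26, value 132
Best: 140 marks.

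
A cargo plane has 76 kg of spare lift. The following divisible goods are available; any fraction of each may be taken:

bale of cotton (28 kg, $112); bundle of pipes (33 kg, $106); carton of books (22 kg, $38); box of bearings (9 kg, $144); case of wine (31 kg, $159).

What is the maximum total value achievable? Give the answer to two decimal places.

Take in order of value per unit:
- box of bearings (144/9 per unit): all 9 → value 144, running total 144.00
- case of wine (159/31 per unit): all 31 → value 159, running total 303.00
- bale of cotton (112/28 per unit): all 28 → value 112, running total 415.00
- bundle of pipes (106/33 per unit): 8 of 33 → value 8×106/33 = 25.6970, running total 440.70
Total 440.70.

440.70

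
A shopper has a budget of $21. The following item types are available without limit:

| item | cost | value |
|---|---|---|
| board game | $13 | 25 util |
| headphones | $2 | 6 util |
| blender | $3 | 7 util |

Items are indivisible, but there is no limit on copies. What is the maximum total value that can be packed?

61 util

Best value-per-unit is headphones at 6/2; filling with it alone gives 10×6 = 60.
Optimal mix: 9×headphones + 1×blender → cost 21, value 61.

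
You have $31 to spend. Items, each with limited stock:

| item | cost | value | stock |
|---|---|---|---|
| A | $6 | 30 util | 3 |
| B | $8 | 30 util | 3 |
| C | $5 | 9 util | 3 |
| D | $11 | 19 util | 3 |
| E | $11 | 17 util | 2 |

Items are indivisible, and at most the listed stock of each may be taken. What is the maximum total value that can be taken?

Best selections within cost 31 and stock limits:
- 3×A + 1×B + 1×C: cost 31, value 129
- 3×A + 1×B: cost 26, value 120
- 2×A + 2×B: cost 28, value 120
- 1×A + 3×B: cost 30, value 120
Best: 129 util.

129 util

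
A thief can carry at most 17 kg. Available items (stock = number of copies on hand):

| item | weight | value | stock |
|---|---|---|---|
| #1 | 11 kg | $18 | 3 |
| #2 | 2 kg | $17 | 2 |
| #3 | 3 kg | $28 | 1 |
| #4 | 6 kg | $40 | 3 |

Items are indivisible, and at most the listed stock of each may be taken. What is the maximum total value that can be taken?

Top feasible selections:
- 1×#2 + 1×#3 + 2×#4: weight 17, value 125
- 2×#2 + 2×#4: weight 16, value 114
Best: $125.

$125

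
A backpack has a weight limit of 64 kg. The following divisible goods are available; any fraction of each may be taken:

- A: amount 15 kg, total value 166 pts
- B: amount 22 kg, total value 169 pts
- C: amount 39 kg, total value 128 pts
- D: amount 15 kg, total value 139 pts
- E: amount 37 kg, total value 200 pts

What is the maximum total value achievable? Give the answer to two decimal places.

Take in order of value per unit:
- A (166/15 per unit): all 15 → value 166, running total 166.00
- D (139/15 per unit): all 15 → value 139, running total 305.00
- B (169/22 per unit): all 22 → value 169, running total 474.00
- E (200/37 per unit): 12 of 37 → value 12×200/37 = 64.8649, running total 538.86
Total 538.86.

538.86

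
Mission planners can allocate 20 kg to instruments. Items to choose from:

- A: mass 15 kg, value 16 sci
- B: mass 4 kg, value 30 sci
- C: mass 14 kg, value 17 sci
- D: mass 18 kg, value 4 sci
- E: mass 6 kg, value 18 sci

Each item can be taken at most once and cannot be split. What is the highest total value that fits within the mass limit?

Check high-value combinations within 20 kg:
- B+E: mass 4+6=10, value 30+18=48
- B+C: mass 4+14=18, value 30+17=47
- A+B: mass 15+4=19, value 16+30=46
- C+E: mass 14+6=20, value 17+18=35
- B: mass 4, value 30
Best: 48 sci.

48 sci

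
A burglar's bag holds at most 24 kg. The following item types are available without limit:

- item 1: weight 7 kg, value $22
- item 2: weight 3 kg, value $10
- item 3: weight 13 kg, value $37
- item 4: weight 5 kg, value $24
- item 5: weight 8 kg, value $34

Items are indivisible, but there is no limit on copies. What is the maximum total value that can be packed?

Best value-per-unit is item 4 at 24/5; filling with it alone gives 4×24 = 96.
Optimal mix: 1×item 2 + 4×item 4 → weight 23, value 106.

$106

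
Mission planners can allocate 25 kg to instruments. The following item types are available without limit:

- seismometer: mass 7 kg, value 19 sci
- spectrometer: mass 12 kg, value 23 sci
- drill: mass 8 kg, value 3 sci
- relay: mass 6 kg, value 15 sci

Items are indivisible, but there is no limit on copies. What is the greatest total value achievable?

64 sci

Best value-per-unit is seismometer at 19/7; filling with it alone gives 3×19 = 57.
Optimal mix: 1×seismometer + 3×relay → mass 25, value 64.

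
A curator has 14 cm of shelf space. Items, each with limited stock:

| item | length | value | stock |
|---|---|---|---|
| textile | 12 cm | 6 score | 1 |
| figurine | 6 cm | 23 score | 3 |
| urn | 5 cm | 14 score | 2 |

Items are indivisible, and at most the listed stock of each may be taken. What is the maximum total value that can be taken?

46 score

Top feasible selections:
- 2×figurine: length 12, value 46
- 1×figurine + 1×urn: length 11, value 37
Best: 46 score.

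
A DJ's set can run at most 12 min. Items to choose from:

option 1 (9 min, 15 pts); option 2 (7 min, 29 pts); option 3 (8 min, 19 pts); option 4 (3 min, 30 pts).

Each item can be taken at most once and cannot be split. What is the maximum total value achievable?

59 pts

Check high-value combinations within 12 min:
- option 2+option 4: duration 7+3=10, value 29+30=59
- option 3+option 4: duration 8+3=11, value 19+30=49
- option 1+option 4: duration 9+3=12, value 15+30=45
Best: 59 pts.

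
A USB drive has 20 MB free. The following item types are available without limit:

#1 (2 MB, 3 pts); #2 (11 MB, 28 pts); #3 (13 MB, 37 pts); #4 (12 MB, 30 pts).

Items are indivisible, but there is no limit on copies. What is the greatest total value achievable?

46 pts

Best value-per-unit is #3 at 37/13; filling with it alone gives 1×37 = 37.
Optimal mix: 3×#1 + 1×#3 → size 19, value 46.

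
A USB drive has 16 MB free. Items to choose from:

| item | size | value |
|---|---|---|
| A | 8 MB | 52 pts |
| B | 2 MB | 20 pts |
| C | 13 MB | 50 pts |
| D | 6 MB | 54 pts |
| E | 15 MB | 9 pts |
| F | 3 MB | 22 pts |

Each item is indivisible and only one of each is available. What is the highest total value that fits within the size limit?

Check high-value combinations within 16 MB:
- A+B+D: size 8+2+6=16, value 52+20+54=126
- A+D: size 8+6=14, value 52+54=106
- B+D+F: size 2+6+3=11, value 20+54+22=96
Best: 126 pts.

126 pts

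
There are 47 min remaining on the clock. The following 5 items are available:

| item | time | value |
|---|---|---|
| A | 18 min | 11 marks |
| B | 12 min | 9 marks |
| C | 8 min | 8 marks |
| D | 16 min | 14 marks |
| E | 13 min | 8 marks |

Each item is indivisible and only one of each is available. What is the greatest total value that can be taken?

Check high-value combinations within 47 min:
- A+B+D: time 18+12+16=46, value 11+9+14=34
- A+C+D: time 18+8+16=42, value 11+8+14=33
- A+D+E: time 18+16+13=47, value 11+14+8=33
- B+C+D: time 12+8+16=36, value 9+8+14=31
- B+D+E: time 12+16+13=41, value 9+14+8=31
Best: 34 marks.

34 marks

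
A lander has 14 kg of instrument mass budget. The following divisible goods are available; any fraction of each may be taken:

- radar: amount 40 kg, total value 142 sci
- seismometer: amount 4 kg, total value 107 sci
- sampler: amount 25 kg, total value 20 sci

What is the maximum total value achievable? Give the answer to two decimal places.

Take in order of value per unit:
- seismometer (107/4 per unit): all 4 → value 107, running total 107.00
- radar (142/40 per unit): 10 of 40 → value 10×142/40 = 35.5000, running total 142.50
Total 142.50.

142.50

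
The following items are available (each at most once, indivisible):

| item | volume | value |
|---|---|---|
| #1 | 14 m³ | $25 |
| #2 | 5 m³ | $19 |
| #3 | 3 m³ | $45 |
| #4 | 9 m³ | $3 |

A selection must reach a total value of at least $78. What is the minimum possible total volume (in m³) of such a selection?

Subsets with value ≥ 78, sorted by total volume:
- #1+#2+#3: volume 22, value 89
- #1+#2+#3+#4: volume 31, value 92
Minimum volume: 22 m³.

22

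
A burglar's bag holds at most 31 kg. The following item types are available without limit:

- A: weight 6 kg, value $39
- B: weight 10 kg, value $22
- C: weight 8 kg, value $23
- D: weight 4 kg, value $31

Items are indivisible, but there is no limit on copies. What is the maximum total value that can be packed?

Best value-per-unit is D at 31/4; filling with it alone gives 7×31 = 217.
Optimal mix: 1×A + 6×D → weight 30, value 225.

$225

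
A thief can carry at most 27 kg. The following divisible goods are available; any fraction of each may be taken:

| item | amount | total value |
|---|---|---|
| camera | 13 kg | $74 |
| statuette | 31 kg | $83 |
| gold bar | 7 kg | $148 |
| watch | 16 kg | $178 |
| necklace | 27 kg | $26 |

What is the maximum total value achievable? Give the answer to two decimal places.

348.77

Take in order of value per unit:
- gold bar (148/7 per unit): all 7 → value 148, running total 148.00
- watch (178/16 per unit): all 16 → value 178, running total 326.00
- camera (74/13 per unit): 4 of 13 → value 4×74/13 = 22.7692, running total 348.77
Total 348.77.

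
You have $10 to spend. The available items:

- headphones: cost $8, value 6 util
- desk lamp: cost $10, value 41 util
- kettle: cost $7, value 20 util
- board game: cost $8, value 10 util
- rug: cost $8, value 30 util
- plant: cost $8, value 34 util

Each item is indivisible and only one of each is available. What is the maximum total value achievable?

This is a 0/1 knapsack; check combinations near the capacity.
- desk lamp: cost 10, value 41
- plant: cost 8, value 34
- rug: cost 8, value 30
- kettle: cost 7, value 20
Best: 41 util.

41 util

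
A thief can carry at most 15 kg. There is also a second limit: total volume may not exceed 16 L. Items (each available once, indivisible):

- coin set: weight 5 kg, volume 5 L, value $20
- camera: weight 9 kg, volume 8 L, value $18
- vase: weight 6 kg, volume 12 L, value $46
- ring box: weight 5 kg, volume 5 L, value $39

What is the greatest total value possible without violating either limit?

Feasible sets respecting both limits:
- coin set+ring box: weight 10, volume 10, value 59
- camera+ring box: weight 14, volume 13, value 57
- vase: weight 6, volume 12, value 46
Best: $59.

$59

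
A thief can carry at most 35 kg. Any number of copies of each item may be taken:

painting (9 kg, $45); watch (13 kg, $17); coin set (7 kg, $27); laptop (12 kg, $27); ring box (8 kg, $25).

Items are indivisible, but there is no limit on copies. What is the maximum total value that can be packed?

$162

Best value-per-unit is painting at 45/9; filling with it alone gives 3×45 = 135.
Optimal mix: 3×painting + 1×coin set → weight 34, value 162.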